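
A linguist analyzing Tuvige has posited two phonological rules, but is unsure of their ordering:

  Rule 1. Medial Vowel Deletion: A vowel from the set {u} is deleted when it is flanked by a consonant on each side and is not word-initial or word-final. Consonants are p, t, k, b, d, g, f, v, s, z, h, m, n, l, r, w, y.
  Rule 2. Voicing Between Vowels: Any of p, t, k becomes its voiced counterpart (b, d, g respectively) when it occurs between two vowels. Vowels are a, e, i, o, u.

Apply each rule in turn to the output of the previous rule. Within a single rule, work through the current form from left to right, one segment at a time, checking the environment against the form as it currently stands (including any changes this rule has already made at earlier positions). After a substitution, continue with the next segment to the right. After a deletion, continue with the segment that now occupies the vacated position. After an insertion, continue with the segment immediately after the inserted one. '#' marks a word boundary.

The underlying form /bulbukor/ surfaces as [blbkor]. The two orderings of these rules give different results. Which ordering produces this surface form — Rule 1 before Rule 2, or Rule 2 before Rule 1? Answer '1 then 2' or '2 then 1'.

Order 1 then 2:
  1 Medial Vowel Deletion: [bulbukor] → [blbkor]
  2 Voicing Between Vowels: no change — [blbkor]
  result: [blbkor]
Order 2 then 1:
  2 Voicing Between Vowels: [bulbukor] → [bulbugor]
  1 Medial Vowel Deletion: [bulbugor] → [blbgor]
  result: [blbgor]

1 then 2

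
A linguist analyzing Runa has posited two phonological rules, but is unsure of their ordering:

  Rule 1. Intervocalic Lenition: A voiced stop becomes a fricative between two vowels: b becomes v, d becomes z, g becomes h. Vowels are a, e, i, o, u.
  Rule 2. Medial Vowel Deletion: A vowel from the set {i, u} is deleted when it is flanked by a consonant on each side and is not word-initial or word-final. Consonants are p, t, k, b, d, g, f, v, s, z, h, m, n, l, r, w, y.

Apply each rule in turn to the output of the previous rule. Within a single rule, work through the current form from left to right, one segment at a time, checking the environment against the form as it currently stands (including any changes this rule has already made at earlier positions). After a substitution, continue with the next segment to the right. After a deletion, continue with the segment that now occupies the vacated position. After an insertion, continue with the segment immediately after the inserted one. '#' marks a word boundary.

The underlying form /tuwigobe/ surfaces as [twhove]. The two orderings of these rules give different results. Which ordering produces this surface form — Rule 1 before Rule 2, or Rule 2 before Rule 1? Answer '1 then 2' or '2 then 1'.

Order 1 then 2:
  1 Intervocalic Lenition: [tuwigobe] → [tuwihove]
  2 Medial Vowel Deletion: [tuwihove] → [twhove]
  result: [twhove]
Order 2 then 1:
  2 Medial Vowel Deletion: [tuwigobe] → [twgobe]
  1 Intervocalic Lenition: [twgobe] → [twgove]
  result: [twgove]

1 then 2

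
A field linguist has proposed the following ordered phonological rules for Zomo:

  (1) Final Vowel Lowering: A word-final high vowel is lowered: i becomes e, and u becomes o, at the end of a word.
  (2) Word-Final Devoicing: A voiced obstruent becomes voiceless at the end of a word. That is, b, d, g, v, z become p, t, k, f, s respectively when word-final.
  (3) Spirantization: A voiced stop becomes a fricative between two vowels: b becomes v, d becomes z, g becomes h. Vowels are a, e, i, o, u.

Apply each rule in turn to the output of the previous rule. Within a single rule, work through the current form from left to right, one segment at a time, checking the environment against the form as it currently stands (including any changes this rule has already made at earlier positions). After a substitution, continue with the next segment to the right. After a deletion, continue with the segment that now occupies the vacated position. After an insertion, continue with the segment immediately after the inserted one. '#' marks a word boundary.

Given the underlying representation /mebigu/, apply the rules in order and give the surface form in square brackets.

(1) Final Vowel Lowering: [mebigu] → [mebigo]
(2) Word-Final Devoicing: no change — [mebigo]
(3) Spirantization: [mebigo] → [meviho]

[meviho]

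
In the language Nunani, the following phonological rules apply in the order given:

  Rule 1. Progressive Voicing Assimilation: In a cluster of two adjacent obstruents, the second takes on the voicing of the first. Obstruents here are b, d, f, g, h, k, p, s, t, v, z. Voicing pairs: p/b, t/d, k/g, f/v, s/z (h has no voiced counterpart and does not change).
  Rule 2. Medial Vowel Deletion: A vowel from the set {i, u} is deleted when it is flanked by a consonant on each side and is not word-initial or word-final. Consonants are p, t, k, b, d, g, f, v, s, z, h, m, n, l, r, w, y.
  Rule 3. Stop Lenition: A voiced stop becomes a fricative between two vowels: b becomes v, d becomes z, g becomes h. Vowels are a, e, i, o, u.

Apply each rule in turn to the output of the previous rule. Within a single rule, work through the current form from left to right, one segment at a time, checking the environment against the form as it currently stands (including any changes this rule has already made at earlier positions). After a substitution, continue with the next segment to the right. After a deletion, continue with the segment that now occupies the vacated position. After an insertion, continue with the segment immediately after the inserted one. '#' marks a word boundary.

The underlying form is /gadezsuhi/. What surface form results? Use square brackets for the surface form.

[gazezzhi]

Rule 1 Progressive Voicing Assimilation: [gadezsuhi] → [gadezzuhi]
Rule 2 Medial Vowel Deletion: [gadezzuhi] → [gadezzhi]
Rule 3 Stop Lenition: [gadezzhi] → [gazezzhi]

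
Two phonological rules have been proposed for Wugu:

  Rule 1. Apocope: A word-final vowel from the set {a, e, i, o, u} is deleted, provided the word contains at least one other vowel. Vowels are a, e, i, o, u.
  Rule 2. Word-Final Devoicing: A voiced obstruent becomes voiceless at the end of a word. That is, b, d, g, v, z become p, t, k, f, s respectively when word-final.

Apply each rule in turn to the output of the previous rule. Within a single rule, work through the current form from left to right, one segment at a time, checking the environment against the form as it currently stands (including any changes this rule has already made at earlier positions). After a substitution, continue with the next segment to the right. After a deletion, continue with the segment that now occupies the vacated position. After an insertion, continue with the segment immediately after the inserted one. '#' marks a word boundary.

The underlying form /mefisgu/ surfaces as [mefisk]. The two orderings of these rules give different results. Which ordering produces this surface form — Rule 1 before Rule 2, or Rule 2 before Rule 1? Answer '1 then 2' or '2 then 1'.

1 then 2

Order 1 then 2:
  1 Apocope: [mefisgu] → [mefisg]
  2 Word-Final Devoicing: [mefisg] → [mefisk]
  result: [mefisk]
Order 2 then 1:
  2 Word-Final Devoicing: no change — [mefisgu]
  1 Apocope: [mefisgu] → [mefisg]
  result: [mefisg]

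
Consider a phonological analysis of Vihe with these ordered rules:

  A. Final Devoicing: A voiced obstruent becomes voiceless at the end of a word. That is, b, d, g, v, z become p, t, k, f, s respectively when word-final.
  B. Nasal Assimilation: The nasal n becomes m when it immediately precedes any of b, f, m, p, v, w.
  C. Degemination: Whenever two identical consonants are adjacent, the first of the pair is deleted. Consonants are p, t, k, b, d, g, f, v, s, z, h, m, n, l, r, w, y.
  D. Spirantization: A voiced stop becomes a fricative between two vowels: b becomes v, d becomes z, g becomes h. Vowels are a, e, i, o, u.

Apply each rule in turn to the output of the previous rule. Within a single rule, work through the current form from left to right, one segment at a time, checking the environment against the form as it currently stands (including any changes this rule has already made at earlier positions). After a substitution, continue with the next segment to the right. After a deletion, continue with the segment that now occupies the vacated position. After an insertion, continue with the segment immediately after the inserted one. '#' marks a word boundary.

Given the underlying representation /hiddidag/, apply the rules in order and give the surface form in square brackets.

A Final Devoicing: [hiddidag] → [hiddidak]
B Nasal Assimilation: no change — [hiddidak]
C Degemination: [hiddidak] → [hididak]
D Spirantization: [hididak] → [hizizak]

[hizizak]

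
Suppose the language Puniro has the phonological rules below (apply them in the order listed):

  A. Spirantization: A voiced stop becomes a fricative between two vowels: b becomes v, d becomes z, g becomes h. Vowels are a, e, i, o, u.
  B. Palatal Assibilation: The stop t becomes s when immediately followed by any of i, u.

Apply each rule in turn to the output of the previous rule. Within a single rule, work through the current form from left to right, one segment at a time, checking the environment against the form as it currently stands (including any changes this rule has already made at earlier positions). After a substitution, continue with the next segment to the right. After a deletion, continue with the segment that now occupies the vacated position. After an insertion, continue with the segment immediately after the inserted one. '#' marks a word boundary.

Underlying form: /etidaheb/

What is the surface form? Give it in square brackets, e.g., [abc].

A Spirantization: [etidaheb] → [etizaheb]
B Palatal Assibilation: [etizaheb] → [esizaheb]

[esizaheb]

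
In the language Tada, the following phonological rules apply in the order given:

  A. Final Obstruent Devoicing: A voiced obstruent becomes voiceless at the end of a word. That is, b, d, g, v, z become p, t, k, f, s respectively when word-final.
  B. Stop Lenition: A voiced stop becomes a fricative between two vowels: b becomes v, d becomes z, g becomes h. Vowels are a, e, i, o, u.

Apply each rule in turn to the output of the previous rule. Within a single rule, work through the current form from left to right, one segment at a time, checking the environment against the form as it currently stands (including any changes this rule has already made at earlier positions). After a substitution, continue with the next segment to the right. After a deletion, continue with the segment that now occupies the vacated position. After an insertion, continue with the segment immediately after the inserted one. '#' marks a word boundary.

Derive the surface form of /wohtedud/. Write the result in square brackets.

[wohtezut]

A Final Obstruent Devoicing: [wohtedud] → [wohtedut]
B Stop Lenition: [wohtedut] → [wohtezut]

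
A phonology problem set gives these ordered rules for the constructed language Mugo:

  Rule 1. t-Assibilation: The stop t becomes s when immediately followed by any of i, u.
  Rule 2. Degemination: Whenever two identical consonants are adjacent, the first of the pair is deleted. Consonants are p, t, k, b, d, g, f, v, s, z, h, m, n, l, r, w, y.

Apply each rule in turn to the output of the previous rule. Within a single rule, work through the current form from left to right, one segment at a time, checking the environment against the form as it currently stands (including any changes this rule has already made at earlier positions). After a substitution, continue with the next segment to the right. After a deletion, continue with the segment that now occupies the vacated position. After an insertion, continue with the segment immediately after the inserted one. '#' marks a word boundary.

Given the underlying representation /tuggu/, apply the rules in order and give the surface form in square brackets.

[sugu]

Rule 1 t-Assibilation: [tuggu] → [suggu]
Rule 2 Degemination: [suggu] → [sugu]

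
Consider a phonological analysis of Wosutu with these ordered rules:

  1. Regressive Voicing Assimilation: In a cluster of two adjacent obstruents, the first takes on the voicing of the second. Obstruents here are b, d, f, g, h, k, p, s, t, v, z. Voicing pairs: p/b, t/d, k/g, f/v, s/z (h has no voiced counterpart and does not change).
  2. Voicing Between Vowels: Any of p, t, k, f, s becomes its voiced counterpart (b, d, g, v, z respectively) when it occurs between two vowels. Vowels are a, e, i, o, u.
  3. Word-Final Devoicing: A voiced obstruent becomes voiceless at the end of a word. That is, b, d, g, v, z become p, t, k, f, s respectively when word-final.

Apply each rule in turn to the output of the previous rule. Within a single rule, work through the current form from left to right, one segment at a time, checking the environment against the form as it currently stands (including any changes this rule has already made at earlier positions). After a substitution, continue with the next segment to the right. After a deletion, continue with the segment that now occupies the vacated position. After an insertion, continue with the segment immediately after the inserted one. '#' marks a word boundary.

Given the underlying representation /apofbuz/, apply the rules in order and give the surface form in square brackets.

[abovbus]

1 Regressive Voicing Assimilation: [apofbuz] → [apovbuz]
2 Voicing Between Vowels: [apovbuz] → [abovbuz]
3 Word-Final Devoicing: [abovbuz] → [abovbus]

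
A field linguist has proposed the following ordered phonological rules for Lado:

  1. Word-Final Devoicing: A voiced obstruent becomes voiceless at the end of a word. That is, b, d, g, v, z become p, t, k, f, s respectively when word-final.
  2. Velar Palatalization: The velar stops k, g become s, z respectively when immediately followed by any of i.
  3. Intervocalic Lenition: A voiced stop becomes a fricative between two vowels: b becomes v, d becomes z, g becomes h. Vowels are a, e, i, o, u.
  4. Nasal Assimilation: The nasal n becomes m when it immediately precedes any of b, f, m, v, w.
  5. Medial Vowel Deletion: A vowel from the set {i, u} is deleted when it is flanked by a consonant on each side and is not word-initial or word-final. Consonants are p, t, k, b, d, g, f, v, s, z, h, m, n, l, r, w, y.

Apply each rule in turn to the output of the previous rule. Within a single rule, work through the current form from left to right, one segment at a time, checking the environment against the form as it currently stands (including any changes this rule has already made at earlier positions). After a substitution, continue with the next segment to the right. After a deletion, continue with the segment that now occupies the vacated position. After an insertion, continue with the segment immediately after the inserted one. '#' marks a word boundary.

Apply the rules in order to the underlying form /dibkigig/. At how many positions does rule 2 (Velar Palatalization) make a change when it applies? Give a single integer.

1 Word-Final Devoicing: [dibkigig] → [dibkigik]
2 Velar Palatalization: [dibkigik] → [dibsizik]
3 Intervocalic Lenition: no change — [dibsizik]
4 Nasal Assimilation: no change — [dibsizik]
5 Medial Vowel Deletion: [dibsizik] → [dbszk]
Rule 2 changed 2 position(s).

2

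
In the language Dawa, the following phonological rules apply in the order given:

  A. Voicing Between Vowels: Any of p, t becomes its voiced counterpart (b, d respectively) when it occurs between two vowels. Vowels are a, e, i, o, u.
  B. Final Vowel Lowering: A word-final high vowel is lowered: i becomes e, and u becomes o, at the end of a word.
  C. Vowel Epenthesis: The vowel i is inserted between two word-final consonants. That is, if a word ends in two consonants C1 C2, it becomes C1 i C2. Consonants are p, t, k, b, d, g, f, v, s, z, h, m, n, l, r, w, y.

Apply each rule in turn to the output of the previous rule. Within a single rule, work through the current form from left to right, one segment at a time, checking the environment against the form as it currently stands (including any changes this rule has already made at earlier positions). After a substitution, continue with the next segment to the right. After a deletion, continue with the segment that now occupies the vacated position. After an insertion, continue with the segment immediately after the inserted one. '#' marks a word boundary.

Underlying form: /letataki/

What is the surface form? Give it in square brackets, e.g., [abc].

[ledadake]

A Voicing Between Vowels: [letataki] → [ledadaki]
B Final Vowel Lowering: [ledadaki] → [ledadake]
C Vowel Epenthesis: no change — [ledadake]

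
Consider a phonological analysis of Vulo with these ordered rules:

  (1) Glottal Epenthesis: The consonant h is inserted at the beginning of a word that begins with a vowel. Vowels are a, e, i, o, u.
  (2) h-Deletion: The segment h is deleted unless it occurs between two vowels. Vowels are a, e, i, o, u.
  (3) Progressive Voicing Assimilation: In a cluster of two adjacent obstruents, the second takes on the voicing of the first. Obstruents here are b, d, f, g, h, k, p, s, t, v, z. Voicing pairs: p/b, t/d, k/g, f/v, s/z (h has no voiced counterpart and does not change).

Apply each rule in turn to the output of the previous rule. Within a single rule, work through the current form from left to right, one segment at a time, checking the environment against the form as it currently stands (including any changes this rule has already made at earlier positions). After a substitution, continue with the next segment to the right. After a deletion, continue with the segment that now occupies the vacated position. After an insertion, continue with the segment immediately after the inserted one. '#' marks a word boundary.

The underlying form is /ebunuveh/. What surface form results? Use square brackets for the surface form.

[ebunuve]

(1) Glottal Epenthesis: [ebunuveh] → [hebunuveh]
(2) h-Deletion: [hebunuveh] → [ebunuve]
(3) Progressive Voicing Assimilation: no change — [ebunuve]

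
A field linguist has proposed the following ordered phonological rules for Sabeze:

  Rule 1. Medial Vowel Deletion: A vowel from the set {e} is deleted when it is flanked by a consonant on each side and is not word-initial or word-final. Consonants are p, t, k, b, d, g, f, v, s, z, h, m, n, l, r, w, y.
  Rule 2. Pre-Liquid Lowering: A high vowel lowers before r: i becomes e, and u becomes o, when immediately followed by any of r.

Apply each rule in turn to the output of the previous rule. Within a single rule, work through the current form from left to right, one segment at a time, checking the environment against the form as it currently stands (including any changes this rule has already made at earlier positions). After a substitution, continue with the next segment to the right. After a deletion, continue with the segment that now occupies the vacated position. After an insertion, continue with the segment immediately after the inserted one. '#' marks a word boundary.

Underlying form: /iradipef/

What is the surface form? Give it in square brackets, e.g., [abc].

[eradipf]

Rule 1 Medial Vowel Deletion: [iradipef] → [iradipf]
Rule 2 Pre-Liquid Lowering: [iradipf] → [eradipf]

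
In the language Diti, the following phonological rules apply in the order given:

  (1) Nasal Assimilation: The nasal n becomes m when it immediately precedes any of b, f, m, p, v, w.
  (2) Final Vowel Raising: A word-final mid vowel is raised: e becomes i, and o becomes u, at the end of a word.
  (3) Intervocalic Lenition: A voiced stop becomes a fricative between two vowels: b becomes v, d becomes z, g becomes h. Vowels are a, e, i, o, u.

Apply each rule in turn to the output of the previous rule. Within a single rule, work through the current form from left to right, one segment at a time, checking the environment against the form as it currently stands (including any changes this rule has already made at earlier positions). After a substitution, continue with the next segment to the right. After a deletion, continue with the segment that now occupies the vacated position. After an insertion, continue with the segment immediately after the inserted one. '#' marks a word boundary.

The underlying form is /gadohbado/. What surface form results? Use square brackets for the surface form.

[gazohbazu]

(1) Nasal Assimilation: no change — [gadohbado]
(2) Final Vowel Raising: [gadohbado] → [gadohbadu]
(3) Intervocalic Lenition: [gadohbadu] → [gazohbazu]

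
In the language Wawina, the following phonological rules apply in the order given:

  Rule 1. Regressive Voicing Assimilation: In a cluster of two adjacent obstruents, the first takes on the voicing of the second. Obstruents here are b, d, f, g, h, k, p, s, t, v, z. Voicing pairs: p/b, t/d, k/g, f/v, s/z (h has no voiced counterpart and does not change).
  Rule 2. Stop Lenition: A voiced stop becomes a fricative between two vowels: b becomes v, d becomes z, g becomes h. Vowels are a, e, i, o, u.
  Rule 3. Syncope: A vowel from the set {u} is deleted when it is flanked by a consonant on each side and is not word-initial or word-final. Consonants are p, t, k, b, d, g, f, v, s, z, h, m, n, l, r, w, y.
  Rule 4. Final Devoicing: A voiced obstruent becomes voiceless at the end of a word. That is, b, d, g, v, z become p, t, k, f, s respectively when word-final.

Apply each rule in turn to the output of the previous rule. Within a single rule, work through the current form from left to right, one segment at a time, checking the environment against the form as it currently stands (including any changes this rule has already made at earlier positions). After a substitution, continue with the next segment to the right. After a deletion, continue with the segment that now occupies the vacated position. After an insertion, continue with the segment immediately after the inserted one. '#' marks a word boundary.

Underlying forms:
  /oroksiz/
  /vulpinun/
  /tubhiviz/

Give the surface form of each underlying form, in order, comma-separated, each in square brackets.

[oroksis], [vlpinn], [tphivis]

/oroksiz/:
  Rule 1 Regressive Voicing Assimilation: no change — [oroksiz]
  Rule 2 Stop Lenition: no change — [oroksiz]
  Rule 3 Syncope: no change — [oroksiz]
  Rule 4 Final Devoicing: [oroksiz] → [oroksis]
/vulpinun/:
  Rule 1 Regressive Voicing Assimilation: no change — [vulpinun]
  Rule 2 Stop Lenition: no change — [vulpinun]
  Rule 3 Syncope: [vulpinun] → [vlpinn]
  Rule 4 Final Devoicing: no change — [vlpinn]
/tubhiviz/:
  Rule 1 Regressive Voicing Assimilation: [tubhiviz] → [tuphiviz]
  Rule 2 Stop Lenition: no change — [tuphiviz]
  Rule 3 Syncope: [tuphiviz] → [tphiviz]
  Rule 4 Final Devoicing: [tphiviz] → [tphivis]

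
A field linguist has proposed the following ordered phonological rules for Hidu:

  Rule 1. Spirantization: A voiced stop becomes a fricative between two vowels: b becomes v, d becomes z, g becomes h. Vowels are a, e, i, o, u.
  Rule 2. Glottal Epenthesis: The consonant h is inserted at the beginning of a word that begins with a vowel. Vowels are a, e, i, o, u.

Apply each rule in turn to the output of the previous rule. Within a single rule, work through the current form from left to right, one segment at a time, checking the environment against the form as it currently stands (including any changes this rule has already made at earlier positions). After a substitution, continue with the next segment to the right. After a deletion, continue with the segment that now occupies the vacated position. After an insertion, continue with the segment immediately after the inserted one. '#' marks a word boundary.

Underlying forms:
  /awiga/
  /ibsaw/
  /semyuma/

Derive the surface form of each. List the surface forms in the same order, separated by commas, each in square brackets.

/awiga/:
  Rule 1 Spirantization: [awiga] → [awiha]
  Rule 2 Glottal Epenthesis: [awiha] → [hawiha]
/ibsaw/:
  Rule 1 Spirantization: no change — [ibsaw]
  Rule 2 Glottal Epenthesis: [ibsaw] → [hibsaw]
/semyuma/:
  Rule 1 Spirantization: no change — [semyuma]
  Rule 2 Glottal Epenthesis: no change — [semyuma]

[hawiha], [hibsaw], [semyuma]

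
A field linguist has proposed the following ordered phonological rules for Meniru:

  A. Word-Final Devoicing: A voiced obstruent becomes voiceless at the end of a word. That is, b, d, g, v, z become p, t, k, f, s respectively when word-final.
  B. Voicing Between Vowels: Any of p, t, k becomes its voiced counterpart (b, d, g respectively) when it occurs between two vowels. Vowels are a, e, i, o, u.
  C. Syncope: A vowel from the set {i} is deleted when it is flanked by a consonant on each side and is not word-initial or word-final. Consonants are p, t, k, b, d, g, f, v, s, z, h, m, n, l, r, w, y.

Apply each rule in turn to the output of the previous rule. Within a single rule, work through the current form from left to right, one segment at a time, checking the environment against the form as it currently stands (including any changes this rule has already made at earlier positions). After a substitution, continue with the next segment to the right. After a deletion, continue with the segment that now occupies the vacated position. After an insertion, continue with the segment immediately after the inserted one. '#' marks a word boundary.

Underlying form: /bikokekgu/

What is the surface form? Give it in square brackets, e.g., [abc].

[bgogekgu]

A Word-Final Devoicing: no change — [bikokekgu]
B Voicing Between Vowels: [bikokekgu] → [bigogekgu]
C Syncope: [bigogekgu] → [bgogekgu]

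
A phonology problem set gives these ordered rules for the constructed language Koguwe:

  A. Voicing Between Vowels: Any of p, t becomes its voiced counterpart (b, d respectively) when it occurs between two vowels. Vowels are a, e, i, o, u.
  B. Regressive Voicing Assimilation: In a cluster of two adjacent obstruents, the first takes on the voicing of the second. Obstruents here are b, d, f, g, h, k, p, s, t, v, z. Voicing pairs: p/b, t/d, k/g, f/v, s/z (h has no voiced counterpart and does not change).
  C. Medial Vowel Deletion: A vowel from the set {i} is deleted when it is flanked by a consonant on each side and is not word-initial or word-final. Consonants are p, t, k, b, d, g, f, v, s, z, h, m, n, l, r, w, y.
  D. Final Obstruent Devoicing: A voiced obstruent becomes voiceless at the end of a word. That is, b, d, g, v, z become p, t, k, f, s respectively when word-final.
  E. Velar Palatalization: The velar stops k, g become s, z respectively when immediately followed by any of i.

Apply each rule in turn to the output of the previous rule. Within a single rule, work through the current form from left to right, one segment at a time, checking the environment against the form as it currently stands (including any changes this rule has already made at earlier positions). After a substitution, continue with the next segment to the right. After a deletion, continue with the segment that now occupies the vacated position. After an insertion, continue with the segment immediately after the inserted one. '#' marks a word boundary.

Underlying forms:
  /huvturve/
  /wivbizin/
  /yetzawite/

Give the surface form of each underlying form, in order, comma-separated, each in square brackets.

[hufturve], [wvbzn], [yedzawde]

/huvturve/:
  A Voicing Between Vowels: no change — [huvturve]
  B Regressive Voicing Assimilation: [huvturve] → [hufturve]
  C Medial Vowel Deletion: no change — [hufturve]
  D Final Obstruent Devoicing: no change — [hufturve]
  E Velar Palatalization: no change — [hufturve]
/wivbizin/:
  A Voicing Between Vowels: no change — [wivbizin]
  B Regressive Voicing Assimilation: no change — [wivbizin]
  C Medial Vowel Deletion: [wivbizin] → [wvbzn]
  D Final Obstruent Devoicing: no change — [wvbzn]
  E Velar Palatalization: no change — [wvbzn]
/yetzawite/:
  A Voicing Between Vowels: [yetzawite] → [yetzawide]
  B Regressive Voicing Assimilation: [yetzawide] → [yedzawide]
  C Medial Vowel Deletion: [yedzawide] → [yedzawde]
  D Final Obstruent Devoicing: no change — [yedzawde]
  E Velar Palatalization: no change — [yedzawde]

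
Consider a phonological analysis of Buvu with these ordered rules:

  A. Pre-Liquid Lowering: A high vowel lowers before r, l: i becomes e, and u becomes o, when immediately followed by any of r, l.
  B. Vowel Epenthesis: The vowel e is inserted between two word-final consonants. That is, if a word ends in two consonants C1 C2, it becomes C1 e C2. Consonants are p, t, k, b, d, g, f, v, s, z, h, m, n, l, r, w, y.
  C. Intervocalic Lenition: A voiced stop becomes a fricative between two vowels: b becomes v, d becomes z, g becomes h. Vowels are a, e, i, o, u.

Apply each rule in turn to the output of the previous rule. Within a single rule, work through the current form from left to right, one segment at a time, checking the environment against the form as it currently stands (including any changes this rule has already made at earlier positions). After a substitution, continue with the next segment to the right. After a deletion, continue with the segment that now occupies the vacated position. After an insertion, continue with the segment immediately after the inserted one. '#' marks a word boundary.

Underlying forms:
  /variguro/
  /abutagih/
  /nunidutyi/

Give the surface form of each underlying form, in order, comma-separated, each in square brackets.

[varihoro], [avutahih], [nunizutyi]

/variguro/:
  A Pre-Liquid Lowering: [variguro] → [varigoro]
  B Vowel Epenthesis: no change — [varigoro]
  C Intervocalic Lenition: [varigoro] → [varihoro]
/abutagih/:
  A Pre-Liquid Lowering: no change — [abutagih]
  B Vowel Epenthesis: no change — [abutagih]
  C Intervocalic Lenition: [abutagih] → [avutahih]
/nunidutyi/:
  A Pre-Liquid Lowering: no change — [nunidutyi]
  B Vowel Epenthesis: no change — [nunidutyi]
  C Intervocalic Lenition: [nunidutyi] → [nunizutyi]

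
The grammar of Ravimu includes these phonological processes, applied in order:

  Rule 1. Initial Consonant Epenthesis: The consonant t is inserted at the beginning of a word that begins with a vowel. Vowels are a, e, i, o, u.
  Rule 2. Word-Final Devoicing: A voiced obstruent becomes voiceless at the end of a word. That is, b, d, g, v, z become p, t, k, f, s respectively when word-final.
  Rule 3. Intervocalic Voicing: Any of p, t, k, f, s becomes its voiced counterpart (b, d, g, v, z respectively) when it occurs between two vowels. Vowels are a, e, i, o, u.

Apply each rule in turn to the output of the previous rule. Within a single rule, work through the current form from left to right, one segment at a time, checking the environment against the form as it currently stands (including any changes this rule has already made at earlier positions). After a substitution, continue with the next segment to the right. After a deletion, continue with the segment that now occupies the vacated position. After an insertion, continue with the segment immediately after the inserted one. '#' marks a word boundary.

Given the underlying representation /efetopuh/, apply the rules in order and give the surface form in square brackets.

Rule 1 Initial Consonant Epenthesis: [efetopuh] → [tefetopuh]
Rule 2 Word-Final Devoicing: no change — [tefetopuh]
Rule 3 Intervocalic Voicing: [tefetopuh] → [tevedobuh]

[tevedobuh]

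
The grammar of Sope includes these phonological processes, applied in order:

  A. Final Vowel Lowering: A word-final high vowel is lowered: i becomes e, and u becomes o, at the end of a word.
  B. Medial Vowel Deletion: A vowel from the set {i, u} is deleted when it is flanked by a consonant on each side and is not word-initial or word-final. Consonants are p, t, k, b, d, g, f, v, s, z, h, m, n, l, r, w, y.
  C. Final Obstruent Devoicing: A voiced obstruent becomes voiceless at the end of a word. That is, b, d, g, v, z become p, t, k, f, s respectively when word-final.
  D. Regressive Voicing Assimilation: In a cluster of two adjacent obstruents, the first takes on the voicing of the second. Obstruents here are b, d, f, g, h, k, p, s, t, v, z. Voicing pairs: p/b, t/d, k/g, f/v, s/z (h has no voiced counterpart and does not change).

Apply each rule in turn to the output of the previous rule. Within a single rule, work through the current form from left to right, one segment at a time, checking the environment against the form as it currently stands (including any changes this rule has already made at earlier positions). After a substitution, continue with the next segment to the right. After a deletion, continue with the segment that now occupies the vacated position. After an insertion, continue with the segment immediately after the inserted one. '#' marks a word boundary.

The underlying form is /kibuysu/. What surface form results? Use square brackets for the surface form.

A Final Vowel Lowering: [kibuysu] → [kibuyso]
B Medial Vowel Deletion: [kibuyso] → [kbyso]
C Final Obstruent Devoicing: no change — [kbyso]
D Regressive Voicing Assimilation: [kbyso] → [gbyso]

[gbyso]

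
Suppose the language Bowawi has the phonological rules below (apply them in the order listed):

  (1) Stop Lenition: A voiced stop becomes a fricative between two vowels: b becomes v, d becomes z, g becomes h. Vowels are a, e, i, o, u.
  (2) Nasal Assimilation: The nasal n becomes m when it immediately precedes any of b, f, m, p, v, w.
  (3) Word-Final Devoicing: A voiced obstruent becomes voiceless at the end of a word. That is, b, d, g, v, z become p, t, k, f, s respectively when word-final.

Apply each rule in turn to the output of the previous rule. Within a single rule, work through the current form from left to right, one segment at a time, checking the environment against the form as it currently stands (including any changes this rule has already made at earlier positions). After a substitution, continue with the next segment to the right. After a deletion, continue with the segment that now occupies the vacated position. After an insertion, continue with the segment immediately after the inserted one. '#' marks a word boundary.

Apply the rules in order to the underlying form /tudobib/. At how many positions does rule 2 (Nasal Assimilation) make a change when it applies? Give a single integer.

(1) Stop Lenition: [tudobib] → [tuzovib]
(2) Nasal Assimilation: no change — [tuzovib]
(3) Word-Final Devoicing: [tuzovib] → [tuzovip]
Rule 2 changed 0 position(s).

0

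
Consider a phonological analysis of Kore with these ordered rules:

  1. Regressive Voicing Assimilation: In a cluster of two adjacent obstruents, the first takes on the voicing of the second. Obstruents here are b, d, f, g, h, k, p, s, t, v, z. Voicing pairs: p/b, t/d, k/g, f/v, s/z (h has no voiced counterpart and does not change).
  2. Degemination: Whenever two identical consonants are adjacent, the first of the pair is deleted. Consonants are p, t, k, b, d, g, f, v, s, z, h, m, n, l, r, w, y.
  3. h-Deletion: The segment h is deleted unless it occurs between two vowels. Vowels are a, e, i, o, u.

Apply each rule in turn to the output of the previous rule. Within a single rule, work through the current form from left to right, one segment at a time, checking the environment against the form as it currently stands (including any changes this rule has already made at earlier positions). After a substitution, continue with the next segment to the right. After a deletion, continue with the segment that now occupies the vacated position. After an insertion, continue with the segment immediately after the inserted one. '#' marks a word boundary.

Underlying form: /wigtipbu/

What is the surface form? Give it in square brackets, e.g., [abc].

[wiktibu]

1 Regressive Voicing Assimilation: [wigtipbu] → [wiktibbu]
2 Degemination: [wiktibbu] → [wiktibu]
3 h-Deletion: no change — [wiktibu]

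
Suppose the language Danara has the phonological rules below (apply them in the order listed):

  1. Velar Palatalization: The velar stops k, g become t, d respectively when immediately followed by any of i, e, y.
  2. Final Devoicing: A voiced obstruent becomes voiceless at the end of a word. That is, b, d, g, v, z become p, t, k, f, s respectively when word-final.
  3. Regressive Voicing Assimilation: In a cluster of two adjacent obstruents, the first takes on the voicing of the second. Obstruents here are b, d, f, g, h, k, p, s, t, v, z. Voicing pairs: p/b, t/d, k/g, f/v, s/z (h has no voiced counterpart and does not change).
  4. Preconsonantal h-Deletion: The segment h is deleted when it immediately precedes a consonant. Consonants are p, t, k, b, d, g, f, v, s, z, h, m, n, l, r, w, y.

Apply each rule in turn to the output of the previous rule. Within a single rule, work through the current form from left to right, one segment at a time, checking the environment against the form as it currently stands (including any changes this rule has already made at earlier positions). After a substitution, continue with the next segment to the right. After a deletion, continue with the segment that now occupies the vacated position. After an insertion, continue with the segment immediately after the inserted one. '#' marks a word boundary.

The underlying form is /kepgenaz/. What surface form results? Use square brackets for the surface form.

1 Velar Palatalization: [kepgenaz] → [tepdenaz]
2 Final Devoicing: [tepdenaz] → [tepdenas]
3 Regressive Voicing Assimilation: [tepdenas] → [tebdenas]
4 Preconsonantal h-Deletion: no change — [tebdenas]

[tebdenas]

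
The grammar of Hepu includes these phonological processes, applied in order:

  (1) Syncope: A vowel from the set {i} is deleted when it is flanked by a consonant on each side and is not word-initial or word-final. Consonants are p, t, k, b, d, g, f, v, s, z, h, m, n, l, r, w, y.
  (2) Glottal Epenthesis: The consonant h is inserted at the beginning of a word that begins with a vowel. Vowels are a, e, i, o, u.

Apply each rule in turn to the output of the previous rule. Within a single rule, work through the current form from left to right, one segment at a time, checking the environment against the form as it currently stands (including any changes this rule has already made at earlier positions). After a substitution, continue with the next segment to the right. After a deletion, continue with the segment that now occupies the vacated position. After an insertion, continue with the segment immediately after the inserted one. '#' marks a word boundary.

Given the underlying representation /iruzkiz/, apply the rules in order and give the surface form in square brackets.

[hiruzkz]

(1) Syncope: [iruzkiz] → [iruzkz]
(2) Glottal Epenthesis: [iruzkz] → [hiruzkz]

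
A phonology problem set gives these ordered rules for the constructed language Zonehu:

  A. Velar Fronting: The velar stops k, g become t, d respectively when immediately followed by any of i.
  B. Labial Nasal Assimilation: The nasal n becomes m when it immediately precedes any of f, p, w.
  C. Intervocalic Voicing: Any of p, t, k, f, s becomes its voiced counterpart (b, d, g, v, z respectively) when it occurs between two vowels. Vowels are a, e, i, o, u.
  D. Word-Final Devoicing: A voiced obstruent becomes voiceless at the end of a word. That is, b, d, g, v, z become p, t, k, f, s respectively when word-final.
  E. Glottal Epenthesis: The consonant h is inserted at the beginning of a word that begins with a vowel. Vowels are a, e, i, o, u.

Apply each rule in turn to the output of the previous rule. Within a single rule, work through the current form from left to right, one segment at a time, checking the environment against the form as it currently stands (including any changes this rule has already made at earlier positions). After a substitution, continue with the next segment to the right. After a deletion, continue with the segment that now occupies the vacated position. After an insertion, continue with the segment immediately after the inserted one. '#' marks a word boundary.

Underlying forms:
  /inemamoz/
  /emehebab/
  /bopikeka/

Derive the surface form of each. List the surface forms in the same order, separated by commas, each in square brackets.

/inemamoz/:
  A Velar Fronting: no change — [inemamoz]
  B Labial Nasal Assimilation: no change — [inemamoz]
  C Intervocalic Voicing: no change — [inemamoz]
  D Word-Final Devoicing: [inemamoz] → [inemamos]
  E Glottal Epenthesis: [inemamos] → [hinemamos]
/emehebab/:
  A Velar Fronting: no change — [emehebab]
  B Labial Nasal Assimilation: no change — [emehebab]
  C Intervocalic Voicing: no change — [emehebab]
  D Word-Final Devoicing: [emehebab] → [emehebap]
  E Glottal Epenthesis: [emehebap] → [hemehebap]
/bopikeka/:
  A Velar Fronting: no change — [bopikeka]
  B Labial Nasal Assimilation: no change — [bopikeka]
  C Intervocalic Voicing: [bopikeka] → [bobigega]
  D Word-Final Devoicing: no change — [bobigega]
  E Glottal Epenthesis: no change — [bobigega]

[hinemamos], [hemehebap], [bobigega]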